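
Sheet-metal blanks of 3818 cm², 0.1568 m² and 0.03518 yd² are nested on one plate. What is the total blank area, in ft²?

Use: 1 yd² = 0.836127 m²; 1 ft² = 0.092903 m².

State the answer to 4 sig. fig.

3818 cm² × 0.0001 → 0.3818 m²
0.1568 m² (already m²)
0.03518 yd² × 0.836127 → 0.0294149 m²
Combined: 0.3818 + 0.1568 + 0.0294149 = 0.568015 m²
In ft²: 0.568015 / 0.092903 = 6.11407 ft²

6.114 ft²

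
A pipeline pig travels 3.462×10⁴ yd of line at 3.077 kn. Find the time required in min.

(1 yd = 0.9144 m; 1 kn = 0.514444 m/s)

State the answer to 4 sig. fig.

333.3 min

3.462×10⁴ yd × 0.9144 = 31656.5 m
3.077 kn × 0.514444 = 1.58294 m/s
t = d / v = 31656.5 m / 1.58294 m/s = 19998.5 s
19998.5 s ÷ (60 s/min) = 333.308 min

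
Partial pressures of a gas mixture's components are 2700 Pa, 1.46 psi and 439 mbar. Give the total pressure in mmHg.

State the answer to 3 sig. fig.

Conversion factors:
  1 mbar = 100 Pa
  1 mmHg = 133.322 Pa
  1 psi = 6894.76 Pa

425 mmHg

2700 Pa (already Pa)
1.46 psi × 6894.76 → 10066.3 Pa
439 mbar × 100 → 43900 Pa
Total: 2700 + 10066.3 + 43900 = 56666.3 Pa
In mmHg: 56666.3 / 133.322 = 425.033 mmHg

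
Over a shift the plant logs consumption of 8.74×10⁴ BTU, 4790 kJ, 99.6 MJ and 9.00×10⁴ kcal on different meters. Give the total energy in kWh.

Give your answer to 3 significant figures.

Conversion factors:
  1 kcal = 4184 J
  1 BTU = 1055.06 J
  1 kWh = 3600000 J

159 kWh

8.74×10⁴ BTU × 1055.06 = 9.22122×10⁷ J
4790 kJ × 1000 = 4.79×10⁶ J
99.6 MJ × 1000000 = 9.96×10⁷ J
9.00×10⁴ kcal × 4184 = 3.7656×10⁸ J
Total: 9.22122×10⁷ + 4.79×10⁶ + 9.96×10⁷ + 3.7656×10⁸ = 5.73162×10⁸ J
In kWh: 5.73162×10⁸ / 3600000 = 159.212 kWh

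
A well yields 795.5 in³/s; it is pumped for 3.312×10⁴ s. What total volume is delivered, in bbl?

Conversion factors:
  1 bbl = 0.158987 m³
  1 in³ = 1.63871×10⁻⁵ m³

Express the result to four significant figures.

795.5 in³/s → 0.0130359 m³/s
V = Q × t = 0.0130359 × 33120 = 431.749 m³
In bbl: 431.749 / 0.158987 = 2715.62 bbl

2716 bbl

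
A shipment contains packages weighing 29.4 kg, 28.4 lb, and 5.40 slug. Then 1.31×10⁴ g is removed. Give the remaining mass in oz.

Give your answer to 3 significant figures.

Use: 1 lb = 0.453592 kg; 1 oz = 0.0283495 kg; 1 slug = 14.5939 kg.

29.4 kg (already kg)
28.4 lb × 0.453592 = 12.882 kg
5.40 slug × 14.5939 = 78.8071 kg
1.31×10⁴ g × 0.001 = 13.1 kg
Sum: 29.4 + 12.882 + 78.8071 − 13.1 = 107.989 kg
In oz: 107.989 / 0.0283495 = 3809.2 oz

3810 oz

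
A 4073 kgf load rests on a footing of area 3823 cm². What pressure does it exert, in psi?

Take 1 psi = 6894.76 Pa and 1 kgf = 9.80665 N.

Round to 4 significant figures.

15.15 psi

4073 kgf × 9.80665 → 39942.5 N
3823 cm² × 0.0001 → 0.3823 m²
P = F / A = 39942.5 N / 0.3823 m² = 104479 Pa
104479 Pa ÷ (6894.76 Pa/psi) = 15.1534 psi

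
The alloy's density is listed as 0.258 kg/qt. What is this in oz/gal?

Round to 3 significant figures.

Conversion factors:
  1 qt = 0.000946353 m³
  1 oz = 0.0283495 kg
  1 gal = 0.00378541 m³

36.4 oz/gal

0.258 kg/qt ÷ 0.000946353 m³/qt = 272.626 kg/m³
272.626 kg/m³ ÷ 0.0283495 kg/oz × 0.00378541 m³/gal = 36.4028 oz/gal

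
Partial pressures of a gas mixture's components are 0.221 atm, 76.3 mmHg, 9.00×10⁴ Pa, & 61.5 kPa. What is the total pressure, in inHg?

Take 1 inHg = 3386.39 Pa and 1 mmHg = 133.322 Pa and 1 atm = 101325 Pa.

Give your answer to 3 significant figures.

54.4 inHg

0.221 atm × 101325 = 22392.8 Pa
76.3 mmHg × 133.322 = 10172.5 Pa
9.00×10⁴ Pa (already Pa)
61.5 kPa × 1000 = 61500 Pa
Combined: 22392.8 + 10172.5 + 90000 + 61500 = 184065 Pa
In inHg: 184065 / 3386.39 = 54.3543 inHg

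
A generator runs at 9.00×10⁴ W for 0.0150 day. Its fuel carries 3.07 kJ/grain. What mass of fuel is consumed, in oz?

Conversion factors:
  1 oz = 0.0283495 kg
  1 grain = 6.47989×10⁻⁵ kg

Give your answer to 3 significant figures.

86.8 oz

0.0150 day → 1296 s
E = P × t = 90000 × 1296 = 1.1664×10⁸ J
3.07 kJ/grain → 4.73773×10⁷ J/kg
m = E / e_s = 1.1664×10⁸ / 4.73773×10⁷ = 2.46194 kg
In oz: 2.46194 / 0.0283495 = 86.8424 oz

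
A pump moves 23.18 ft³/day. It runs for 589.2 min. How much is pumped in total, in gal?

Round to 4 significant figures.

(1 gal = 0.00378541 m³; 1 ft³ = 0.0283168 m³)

70.95 gal

23.18 ft³/day → 7.59703×10⁻⁶ m³/s
589.2 min → 35352 s
V = Q × t = 7.59703×10⁻⁶ × 35352 = 0.26857 m³
In gal: 0.26857 / 0.00378541 = 70.9487 gal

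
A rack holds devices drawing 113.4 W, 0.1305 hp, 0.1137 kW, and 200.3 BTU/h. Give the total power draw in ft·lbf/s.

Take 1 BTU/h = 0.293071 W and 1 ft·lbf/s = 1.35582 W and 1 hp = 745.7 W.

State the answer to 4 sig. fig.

282.6 ft·lbf/s

113.4 W (already W)
0.1305 hp × 745.7 = 97.3139 W
0.1137 kW × 1000 = 113.7 W
200.3 BTU/h × 0.293071 = 58.7021 W
Total: 113.4 + 97.3139 + 113.7 + 58.7021 = 383.116 W
In ft·lbf/s: 383.116 / 1.35582 = 282.571 ft·lbf/s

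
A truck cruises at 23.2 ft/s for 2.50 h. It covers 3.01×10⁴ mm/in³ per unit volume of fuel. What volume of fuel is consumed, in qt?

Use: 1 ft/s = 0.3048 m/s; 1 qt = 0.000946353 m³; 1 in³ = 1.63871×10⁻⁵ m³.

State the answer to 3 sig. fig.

36.6 qt

23.2 ft/s → 7.07136 m/s
2.50 h → 9000 s
d = v × t = 7.07136 × 9000 = 63642.2 m
3.01×10⁴ mm/in³ → 1.83681×10⁶ m/m³
V = d / (distance per unit fuel) = 63642.2 / 1.83681×10⁶ = 0.0346482 m³
In qt: 0.0346482 / 0.000946353 = 36.6123 qt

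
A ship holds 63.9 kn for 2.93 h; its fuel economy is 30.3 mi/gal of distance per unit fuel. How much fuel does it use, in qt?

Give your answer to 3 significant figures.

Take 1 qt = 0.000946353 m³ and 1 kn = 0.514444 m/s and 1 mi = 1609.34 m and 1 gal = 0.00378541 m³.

63.9 kn → 32.873 m/s
2.93 h → 10548 s
d = v × t = 32.873 × 10548 = 346744 m
30.3 mi/gal → 1.28818×10⁷ m/m³
V = d / (distance per unit fuel) = 346744 / 1.28818×10⁷ = 0.0269174 m³
In qt: 0.0269174 / 0.000946353 = 28.4433 qt

28.4 qt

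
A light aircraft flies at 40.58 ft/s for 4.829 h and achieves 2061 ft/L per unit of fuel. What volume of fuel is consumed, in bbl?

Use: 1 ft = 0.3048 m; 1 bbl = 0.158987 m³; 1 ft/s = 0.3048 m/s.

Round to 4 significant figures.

40.58 ft/s → 12.3688 m/s
4.829 h → 17384.4 s
d = v × t = 12.3688 × 17384.4 = 215024 m
2061 ft/L → 628193 m/m³
V = d / (distance per unit fuel) = 215024 / 628193 = 0.34229 m³
In bbl: 0.34229 / 0.158987 = 2.15294 bbl

2.153 bbl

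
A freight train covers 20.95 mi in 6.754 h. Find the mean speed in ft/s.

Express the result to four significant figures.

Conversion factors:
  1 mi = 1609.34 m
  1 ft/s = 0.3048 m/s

4.549 ft/s

20.95 mi × 1609.34 = 33715.7 m
6.754 h × 3600 = 24314.4 s
v = d / t = 33715.7 m / 24314.4 s = 1.38666 m/s
1.38666 m/s ÷ (0.3048 m/s/ft/s) = 4.54941 ft/s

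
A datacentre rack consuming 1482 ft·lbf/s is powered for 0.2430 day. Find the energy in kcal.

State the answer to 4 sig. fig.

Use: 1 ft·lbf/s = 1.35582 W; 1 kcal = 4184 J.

1.008×10⁴ kcal

1482 ft·lbf/s × 1.35582 = 2009.33 W
0.2430 day × 86400 = 20995.2 s
E = P × t = 2009.33 W × 20995.2 s = 4.21863×10⁷ J
4.21863×10⁷ J ÷ (4184 J/kcal) = 10082.8 kcal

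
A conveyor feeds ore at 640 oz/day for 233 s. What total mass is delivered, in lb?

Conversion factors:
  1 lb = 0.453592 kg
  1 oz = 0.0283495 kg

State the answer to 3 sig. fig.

0.108 lb

640 oz/day → 2.09996×10⁻⁴ kg/s
m = ṁ × t = 2.09996×10⁻⁴ × 233 = 0.0489291 kg
In lb: 0.0489291 / 0.453592 = 0.10787 lb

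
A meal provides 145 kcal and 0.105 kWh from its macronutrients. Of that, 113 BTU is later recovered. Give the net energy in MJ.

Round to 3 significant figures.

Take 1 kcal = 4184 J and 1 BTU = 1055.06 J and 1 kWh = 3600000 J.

145 kcal × 4184 = 606680 J
0.105 kWh × 3600000 = 378000 J
113 BTU × 1055.06 = 119222 J
Net: 606680 + 378000 − 119222 = 865458 J
In MJ: 865458 / 1000000 = 0.865458 MJ

0.865 MJ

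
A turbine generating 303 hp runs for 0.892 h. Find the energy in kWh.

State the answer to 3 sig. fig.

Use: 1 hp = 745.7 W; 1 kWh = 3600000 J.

303 hp × 745.7 = 225947 W
0.892 h × 3600 = 3211.2 s
E = P × t = 225947 W × 3211.2 s = 7.25561×10⁸ J
7.25561×10⁸ J ÷ (3600000 J/kWh) = 201.545 kWh

202 kWh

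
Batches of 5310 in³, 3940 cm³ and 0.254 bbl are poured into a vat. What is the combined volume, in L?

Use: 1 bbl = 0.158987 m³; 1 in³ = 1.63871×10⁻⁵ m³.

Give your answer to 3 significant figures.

5310 in³ × 1.63871×10⁻⁵ = 0.0870155 m³
3940 cm³ × 10⁻⁶ = 0.00394 m³
0.254 bbl × 0.158987 = 0.0403827 m³
Total: 0.0870155 + 0.00394 + 0.0403827 = 0.131338 m³
In L: 0.131338 / 0.001 = 131.338 L

131 L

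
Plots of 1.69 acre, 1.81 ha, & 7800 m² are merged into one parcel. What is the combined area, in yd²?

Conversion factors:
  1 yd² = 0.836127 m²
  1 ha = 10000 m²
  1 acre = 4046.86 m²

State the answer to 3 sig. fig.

3.92×10⁴ yd²

1.69 acre × 4046.86 → 6839.19 m²
1.81 ha × 10000 → 18100 m²
7800 m² (already m²)
Combined: 6839.19 + 18100 + 7800 = 32739.2 m²
In yd²: 32739.2 / 0.836127 = 39155.8 yd²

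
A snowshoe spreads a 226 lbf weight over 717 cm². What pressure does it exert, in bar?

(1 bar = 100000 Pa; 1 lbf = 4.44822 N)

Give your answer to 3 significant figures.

0.140 bar

226 lbf × 4.44822 → 1005.3 N
717 cm² × 0.0001 → 0.0717 m²
P = F / A = 1005.3 N / 0.0717 m² = 14020.9 Pa
14020.9 Pa ÷ (100000 Pa/bar) = 0.140209 bar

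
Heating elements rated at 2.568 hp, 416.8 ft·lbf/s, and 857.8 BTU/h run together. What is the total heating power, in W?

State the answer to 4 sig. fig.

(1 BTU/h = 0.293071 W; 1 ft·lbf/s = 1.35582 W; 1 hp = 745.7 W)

2.568 hp × 745.7 → 1914.96 W
416.8 ft·lbf/s × 1.35582 → 565.106 W
857.8 BTU/h × 0.293071 → 251.396 W
Combined: 1914.96 + 565.106 + 251.396 = 2731.46 W

2731 W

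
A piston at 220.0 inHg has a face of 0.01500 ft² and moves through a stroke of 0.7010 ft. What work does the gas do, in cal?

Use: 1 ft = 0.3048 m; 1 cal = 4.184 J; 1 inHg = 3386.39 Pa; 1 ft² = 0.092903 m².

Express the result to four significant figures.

220.0 inHg → 745006 Pa
0.01500 ft² → 0.00139354 m²
F = P × A = 745006 × 0.00139354 = 1038.2 N
0.7010 ft → 0.213665 m
W = F × d = 1038.2 × 0.213665 = 221.827 J
In cal: 221.827 / 4.184 = 53.0179 cal

53.02 cal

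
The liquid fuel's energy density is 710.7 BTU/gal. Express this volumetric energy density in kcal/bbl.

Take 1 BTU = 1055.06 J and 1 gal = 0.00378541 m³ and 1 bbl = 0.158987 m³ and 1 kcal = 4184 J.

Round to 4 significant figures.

710.7 BTU/gal × 1055.06 J/BTU ÷ 0.00378541 m³/gal = 1.98085×10⁸ J/m³
1.98085×10⁸ J/m³ ÷ 4184 J/kcal × 0.158987 m³/bbl = 7526.99 kcal/bbl

7527 kcal/bbl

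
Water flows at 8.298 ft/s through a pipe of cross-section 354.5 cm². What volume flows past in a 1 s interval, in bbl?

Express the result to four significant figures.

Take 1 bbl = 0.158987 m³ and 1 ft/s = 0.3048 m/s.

0.5640 bbl

8.298 ft/s × 0.3048 → 2.52923 m/s
354.5 cm² × 0.0001 → 0.03545 m²
V = v × A × t = 2.52923 m/s × 0.03545 m² × 1 s = 0.0896612 m³
0.0896612 m³ ÷ (0.158987 m³/bbl) = 0.563953 bbl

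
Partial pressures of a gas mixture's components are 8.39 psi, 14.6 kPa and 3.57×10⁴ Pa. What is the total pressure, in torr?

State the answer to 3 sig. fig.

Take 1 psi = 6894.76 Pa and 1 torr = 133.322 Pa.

8.39 psi × 6894.76 = 57847 Pa
14.6 kPa × 1000 = 14600 Pa
3.57×10⁴ Pa (already Pa)
Combined: 57847 + 14600 + 35700 = 108147 Pa
In torr: 108147 / 133.322 = 811.171 torr

811 torr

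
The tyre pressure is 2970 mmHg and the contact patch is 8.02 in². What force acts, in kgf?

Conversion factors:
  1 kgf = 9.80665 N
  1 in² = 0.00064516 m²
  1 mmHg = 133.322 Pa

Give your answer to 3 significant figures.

2970 mmHg × 133.322 = 395966 Pa
8.02 in² × 0.00064516 = 0.00517418 m²
F = P × A = 395966 Pa × 0.00517418 m² = 2048.8 N
2048.8 N ÷ (9.80665 N/kgf) = 208.919 kgf

209 kgf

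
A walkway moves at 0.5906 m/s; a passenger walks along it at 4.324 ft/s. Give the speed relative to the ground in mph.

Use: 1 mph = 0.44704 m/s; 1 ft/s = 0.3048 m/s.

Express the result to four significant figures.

0.5906 m/s (already m/s)
4.324 ft/s × 0.3048 → 1.31796 m/s
Sum: 0.5906 + 1.31796 = 1.90856 m/s
In mph: 1.90856 / 0.44704 = 4.26933 mph

4.269 mph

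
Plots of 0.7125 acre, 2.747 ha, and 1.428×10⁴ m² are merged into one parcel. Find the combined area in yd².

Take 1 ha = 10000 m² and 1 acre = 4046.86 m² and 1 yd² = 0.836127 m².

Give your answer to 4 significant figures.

5.338×10⁴ yd²

0.7125 acre × 4046.86 = 2883.39 m²
2.747 ha × 10000 = 27470 m²
1.428×10⁴ m² (already m²)
Combined: 2883.39 + 27470 + 14280 = 44633.4 m²
In yd²: 44633.4 / 0.836127 = 53381.1 yd²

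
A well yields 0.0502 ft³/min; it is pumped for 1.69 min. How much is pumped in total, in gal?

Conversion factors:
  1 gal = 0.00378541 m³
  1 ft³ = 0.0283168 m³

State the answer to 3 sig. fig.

0.0502 ft³/min → 2.36917×10⁻⁵ m³/s
1.69 min → 101.4 s
V = Q × t = 2.36917×10⁻⁵ × 101.4 = 0.00240234 m³
In gal: 0.00240234 / 0.00378541 = 0.634631 gal

0.635 gal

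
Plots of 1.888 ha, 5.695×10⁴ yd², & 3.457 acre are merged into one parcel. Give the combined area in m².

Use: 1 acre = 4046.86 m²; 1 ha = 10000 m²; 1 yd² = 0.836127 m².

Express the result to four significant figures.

1.888 ha × 10000 = 18880 m²
5.695×10⁴ yd² × 0.836127 = 47617.4 m²
3.457 acre × 4046.86 = 13990 m²
Combined: 18880 + 47617.4 + 13990 = 80487.4 m²

8.049×10⁴ m²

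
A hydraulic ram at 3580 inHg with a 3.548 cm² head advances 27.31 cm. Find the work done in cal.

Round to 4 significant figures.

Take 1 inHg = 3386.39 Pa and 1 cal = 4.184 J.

3580 inHg → 1.21233×10⁷ Pa
3.548 cm² → 3.548×10⁻⁴ m²
F = P × A = 1.21233×10⁷ × 3.548×10⁻⁴ = 4301.35 N
27.31 cm → 0.2731 m
W = F × d = 4301.35 × 0.2731 = 1174.7 J
In cal: 1174.7 / 4.184 = 280.76 cal

280.8 cal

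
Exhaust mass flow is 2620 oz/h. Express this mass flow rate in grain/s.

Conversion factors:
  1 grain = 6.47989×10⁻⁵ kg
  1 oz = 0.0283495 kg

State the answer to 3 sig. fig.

2620 oz/h × 0.0283495 kg/oz ÷ 3600 s/h = 0.0206321 kg/s
0.0206321 kg/s ÷ 6.47989×10⁻⁵ kg/grain = 318.402 grain/s

318 grain/s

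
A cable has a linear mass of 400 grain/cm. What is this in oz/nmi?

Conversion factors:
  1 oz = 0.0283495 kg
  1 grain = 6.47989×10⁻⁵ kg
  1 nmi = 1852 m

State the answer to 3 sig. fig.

1.69×10⁵ oz/nmi

400 grain/cm × 6.47989×10⁻⁵ kg/grain ÷ 0.01 m/cm = 2.59196 kg/m
2.59196 kg/m ÷ 0.0283495 kg/oz × 1852 m/nmi = 169326 oz/nmi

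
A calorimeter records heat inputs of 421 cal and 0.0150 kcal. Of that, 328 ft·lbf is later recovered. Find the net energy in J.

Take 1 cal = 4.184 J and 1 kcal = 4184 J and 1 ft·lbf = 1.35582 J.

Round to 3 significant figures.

1380 J

421 cal × 4.184 = 1761.46 J
0.0150 kcal × 4184 = 62.76 J
328 ft·lbf × 1.35582 = 444.709 J
Net: 1761.46 + 62.76 − 444.709 = 1379.51 J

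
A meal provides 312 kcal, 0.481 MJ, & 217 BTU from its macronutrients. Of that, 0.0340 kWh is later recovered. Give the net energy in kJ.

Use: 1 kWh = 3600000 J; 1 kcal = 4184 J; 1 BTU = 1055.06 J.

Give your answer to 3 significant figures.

1890 kJ

312 kcal × 4184 = 1.30541×10⁶ J
0.481 MJ × 1000000 = 481000 J
217 BTU × 1055.06 = 228948 J
0.0340 kWh × 3600000 = 122400 J
Net: 1.30541×10⁶ + 481000 + 228948 − 122400 = 1.89296×10⁶ J
In kJ: 1.89296×10⁶ / 1000 = 1892.96 kJ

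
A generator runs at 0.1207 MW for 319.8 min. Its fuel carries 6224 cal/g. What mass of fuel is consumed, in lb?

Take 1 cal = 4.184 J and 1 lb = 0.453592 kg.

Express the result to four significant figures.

0.1207 MW → 120700 W
319.8 min → 19188 s
E = P × t = 120700 × 19188 = 2.31599×10⁹ J
6224 cal/g → 2.60412×10⁷ J/kg
m = E / e_s = 2.31599×10⁹ / 2.60412×10⁷ = 88.9356 kg
In lb: 88.9356 / 0.453592 = 196.07 lb

196.1 lb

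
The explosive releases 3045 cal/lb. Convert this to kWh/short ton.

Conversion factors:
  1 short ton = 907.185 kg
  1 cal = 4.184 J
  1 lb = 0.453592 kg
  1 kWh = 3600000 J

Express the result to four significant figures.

7.078 kWh/short ton

3045 cal/lb × 4.184 J/cal ÷ 0.453592 kg/lb = 28087.5 J/kg
28087.5 J/kg ÷ 3600000 J/kWh × 907.185 kg/short ton = 7.07793 kWh/short ton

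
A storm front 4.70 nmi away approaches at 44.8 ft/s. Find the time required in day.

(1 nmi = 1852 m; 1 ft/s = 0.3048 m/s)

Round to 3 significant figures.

4.70 nmi × 1852 = 8704.4 m
44.8 ft/s × 0.3048 = 13.655 m/s
t = d / v = 8704.4 m / 13.655 m/s = 637.451 s
637.451 s ÷ (86400 s/day) = 0.00737791 day

0.00738 day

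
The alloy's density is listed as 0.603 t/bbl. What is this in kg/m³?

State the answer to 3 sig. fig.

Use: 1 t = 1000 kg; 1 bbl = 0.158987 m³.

0.603 t/bbl × 1000 kg/t ÷ 0.158987 m³/bbl = 3792.76 kg/m³
3792.76 kg/m³  = 3792.76 kg/m³

3790 kg/m³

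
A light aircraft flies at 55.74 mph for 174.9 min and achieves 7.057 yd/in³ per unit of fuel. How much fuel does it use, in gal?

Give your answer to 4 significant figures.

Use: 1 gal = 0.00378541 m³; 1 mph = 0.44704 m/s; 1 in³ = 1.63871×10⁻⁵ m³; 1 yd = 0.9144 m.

175.4 gal

55.74 mph → 24.918 m/s
174.9 min → 10494 s
d = v × t = 24.918 × 10494 = 261489 m
7.057 yd/in³ → 393781 m/m³
V = d / (distance per unit fuel) = 261489 / 393781 = 0.664047 m³
In gal: 0.664047 / 0.00378541 = 175.423 gal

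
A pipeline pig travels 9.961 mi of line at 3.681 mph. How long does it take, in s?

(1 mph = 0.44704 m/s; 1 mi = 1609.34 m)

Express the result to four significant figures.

9742 s

9.961 mi × 1609.34 = 16030.6 m
3.681 mph × 0.44704 = 1.64555 m/s
t = d / v = 16030.6 m / 1.64555 m/s = 9741.79 s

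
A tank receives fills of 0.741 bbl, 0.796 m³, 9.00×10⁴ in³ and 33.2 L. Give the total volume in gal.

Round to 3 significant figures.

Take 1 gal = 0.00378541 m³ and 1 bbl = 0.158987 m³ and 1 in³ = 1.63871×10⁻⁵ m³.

640 gal

0.741 bbl × 0.158987 = 0.117809 m³
0.796 m³ (already m³)
9.00×10⁴ in³ × 1.63871×10⁻⁵ = 1.47484 m³
33.2 L × 0.001 = 0.0332 m³
Combined: 0.117809 + 0.796 + 1.47484 + 0.0332 = 2.42185 m³
In gal: 2.42185 / 0.00378541 = 639.785 gal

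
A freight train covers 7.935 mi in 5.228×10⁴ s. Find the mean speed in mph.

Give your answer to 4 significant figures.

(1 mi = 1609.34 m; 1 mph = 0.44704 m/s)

7.935 mi × 1609.34 → 12770.1 m
v = d / t = 12770.1 m / 52280 s = 0.244264 m/s
0.244264 m/s ÷ (0.44704 m/s/mph) = 0.546403 mph

0.5464 mph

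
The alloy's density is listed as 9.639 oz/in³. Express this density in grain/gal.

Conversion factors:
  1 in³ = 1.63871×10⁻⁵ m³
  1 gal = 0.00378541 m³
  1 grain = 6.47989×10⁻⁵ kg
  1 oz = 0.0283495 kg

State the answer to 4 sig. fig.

9.741×10⁵ grain/gal

9.639 oz/in³ × 0.0283495 kg/oz ÷ 1.63871×10⁻⁵ m³/in³ = 16675.4 kg/m³
16675.4 kg/m³ ÷ 6.47989×10⁻⁵ kg/grain × 0.00378541 m³/gal = 974140 grain/gal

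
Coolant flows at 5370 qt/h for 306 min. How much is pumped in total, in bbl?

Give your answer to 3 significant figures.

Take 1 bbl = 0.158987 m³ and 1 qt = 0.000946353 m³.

163 bbl

5370 qt/h → 0.00141164 m³/s
306 min → 18360 s
V = Q × t = 0.00141164 × 18360 = 25.9177 m³
In bbl: 25.9177 / 0.158987 = 163.018 bbl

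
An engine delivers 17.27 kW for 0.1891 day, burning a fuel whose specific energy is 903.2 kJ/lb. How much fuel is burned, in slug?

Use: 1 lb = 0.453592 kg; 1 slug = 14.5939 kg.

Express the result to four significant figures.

17.27 kW → 17270 W
0.1891 day → 16338.2 s
E = P × t = 17270 × 16338.2 = 2.82161×10⁸ J
903.2 kJ/lb → 1.99122×10⁶ J/kg
m = E / e_s = 2.82161×10⁸ / 1.99122×10⁶ = 141.703 kg
In slug: 141.703 / 14.5939 = 9.70974 slug

9.710 slug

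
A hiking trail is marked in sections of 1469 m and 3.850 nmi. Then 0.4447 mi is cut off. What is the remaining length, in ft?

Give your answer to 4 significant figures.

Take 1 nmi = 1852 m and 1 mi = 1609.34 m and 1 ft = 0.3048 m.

1469 m (already m)
3.850 nmi × 1852 → 7130.2 m
0.4447 mi × 1609.34 → 715.673 m
Sum: 1469 + 7130.2 − 715.673 = 7883.53 m
In ft: 7883.53 / 0.3048 = 25864.6 ft

2.586×10⁴ ft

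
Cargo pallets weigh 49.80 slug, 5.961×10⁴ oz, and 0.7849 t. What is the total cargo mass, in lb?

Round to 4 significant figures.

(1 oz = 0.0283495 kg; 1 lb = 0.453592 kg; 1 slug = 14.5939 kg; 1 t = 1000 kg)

7058 lb

49.80 slug × 14.5939 → 726.776 kg
5.961×10⁴ oz × 0.0283495 → 1689.91 kg
0.7849 t × 1000 → 784.9 kg
Total: 726.776 + 1689.91 + 784.9 = 3201.59 kg
In lb: 3201.59 / 0.453592 = 7058.3 lb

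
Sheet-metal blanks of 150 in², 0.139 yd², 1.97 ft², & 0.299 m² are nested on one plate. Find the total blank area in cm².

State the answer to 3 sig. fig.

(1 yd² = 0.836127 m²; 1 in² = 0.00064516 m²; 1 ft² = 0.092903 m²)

150 in² × 0.00064516 → 0.096774 m²
0.139 yd² × 0.836127 → 0.116222 m²
1.97 ft² × 0.092903 → 0.183019 m²
0.299 m² (already m²)
Sum: 0.096774 + 0.116222 + 0.183019 + 0.299 = 0.695015 m²
In cm²: 0.695015 / 0.0001 = 6950.15 cm²

6950 cm²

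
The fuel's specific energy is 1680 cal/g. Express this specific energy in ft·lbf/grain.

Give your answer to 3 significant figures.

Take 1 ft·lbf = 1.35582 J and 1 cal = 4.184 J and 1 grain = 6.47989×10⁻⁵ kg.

336 ft·lbf/grain

1680 cal/g × 4.184 J/cal ÷ 0.001 kg/g = 7.02912×10⁶ J/kg
7.02912×10⁶ J/kg ÷ 1.35582 J/ft·lbf × 6.47989×10⁻⁵ kg/grain = 335.944 ft·lbf/grain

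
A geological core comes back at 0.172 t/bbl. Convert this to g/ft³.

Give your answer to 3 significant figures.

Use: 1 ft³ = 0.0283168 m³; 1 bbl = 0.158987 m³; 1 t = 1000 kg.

3.06×10⁴ g/ft³

0.172 t/bbl × 1000 kg/t ÷ 0.158987 m³/bbl = 1081.85 kg/m³
1081.85 kg/m³ ÷ 0.001 kg/g × 0.0283168 m³/ft³ = 30634.5 g/ft³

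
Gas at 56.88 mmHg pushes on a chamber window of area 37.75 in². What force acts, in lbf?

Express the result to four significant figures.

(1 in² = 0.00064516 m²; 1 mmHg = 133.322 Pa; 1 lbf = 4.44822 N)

41.52 lbf

56.88 mmHg × 133.322 = 7583.36 Pa
37.75 in² × 0.00064516 = 0.0243548 m²
F = P × A = 7583.36 Pa × 0.0243548 m² = 184.691 N
184.691 N ÷ (4.44822 N/lbf) = 41.5202 lbf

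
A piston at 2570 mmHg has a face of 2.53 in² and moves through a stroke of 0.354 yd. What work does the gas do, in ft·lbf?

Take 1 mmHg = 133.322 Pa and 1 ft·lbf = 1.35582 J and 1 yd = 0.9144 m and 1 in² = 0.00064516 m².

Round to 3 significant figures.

134 ft·lbf

2570 mmHg → 342638 Pa
2.53 in² → 0.00163225 m²
F = P × A = 342638 × 0.00163225 = 559.271 N
0.354 yd → 0.323698 m
W = F × d = 559.271 × 0.323698 = 181.035 J
In ft·lbf: 181.035 / 1.35582 = 133.524 ft·lbf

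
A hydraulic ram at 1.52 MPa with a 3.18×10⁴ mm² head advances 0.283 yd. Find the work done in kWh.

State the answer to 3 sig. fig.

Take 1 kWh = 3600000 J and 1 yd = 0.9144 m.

1.52 MPa → 1.52×10⁶ Pa
3.18×10⁴ mm² → 0.0318 m²
F = P × A = 1.52×10⁶ × 0.0318 = 48336 N
0.283 yd → 0.258775 m
W = F × d = 48336 × 0.258775 = 12508.1 J
In kWh: 12508.1 / 3600000 = 0.00347447 kWh

0.00347 kWh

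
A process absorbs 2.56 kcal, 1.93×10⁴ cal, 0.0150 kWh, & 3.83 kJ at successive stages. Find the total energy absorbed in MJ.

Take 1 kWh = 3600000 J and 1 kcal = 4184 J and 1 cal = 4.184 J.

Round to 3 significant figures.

0.149 MJ

2.56 kcal × 4184 = 10711 J
1.93×10⁴ cal × 4.184 = 80751.2 J
0.0150 kWh × 3600000 = 54000 J
3.83 kJ × 1000 = 3830 J
Sum: 10711 + 80751.2 + 54000 + 3830 = 149292 J
In MJ: 149292 / 1000000 = 0.149292 MJ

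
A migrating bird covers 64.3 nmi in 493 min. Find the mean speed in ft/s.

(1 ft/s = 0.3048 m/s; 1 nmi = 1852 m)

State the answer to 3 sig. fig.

64.3 nmi × 1852 = 119084 m
493 min × 60 = 29580 s
v = d / t = 119084 m / 29580 s = 4.02583 m/s
4.02583 m/s ÷ (0.3048 m/s/ft/s) = 13.2081 ft/s

13.2 ft/s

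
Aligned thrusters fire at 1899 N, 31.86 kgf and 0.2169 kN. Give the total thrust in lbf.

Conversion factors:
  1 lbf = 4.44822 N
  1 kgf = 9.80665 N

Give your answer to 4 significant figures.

545.9 lbf

1899 N (already N)
31.86 kgf × 9.80665 → 312.44 N
0.2169 kN × 1000 → 216.9 N
Total: 1899 + 312.44 + 216.9 = 2428.34 N
In lbf: 2428.34 / 4.44822 = 545.913 lbf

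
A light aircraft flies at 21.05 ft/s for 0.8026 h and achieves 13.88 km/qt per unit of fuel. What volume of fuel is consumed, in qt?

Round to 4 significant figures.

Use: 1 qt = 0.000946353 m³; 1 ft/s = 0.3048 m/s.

1.336 qt

21.05 ft/s → 6.41604 m/s
0.8026 h → 2889.36 s
d = v × t = 6.41604 × 2889.36 = 18538.2 m
13.88 km/qt → 1.46668×10⁷ m/m³
V = d / (distance per unit fuel) = 18538.2 / 1.46668×10⁷ = 0.00126396 m³
In qt: 0.00126396 / 0.000946353 = 1.33561 qt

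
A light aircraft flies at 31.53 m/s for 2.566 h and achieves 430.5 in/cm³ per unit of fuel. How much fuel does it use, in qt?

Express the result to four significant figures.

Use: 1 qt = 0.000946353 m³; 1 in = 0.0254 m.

2.566 h → 9237.6 s
d = v × t = 31.53 × 9237.6 = 291262 m
430.5 in/cm³ → 1.09347×10⁷ m/m³
V = d / (distance per unit fuel) = 291262 / 1.09347×10⁷ = 0.0266365 m³
In qt: 0.0266365 / 0.000946353 = 28.1465 qt

28.15 qt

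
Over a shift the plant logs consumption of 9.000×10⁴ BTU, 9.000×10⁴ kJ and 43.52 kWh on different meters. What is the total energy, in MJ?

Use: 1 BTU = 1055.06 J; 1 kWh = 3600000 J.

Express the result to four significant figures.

9.000×10⁴ BTU × 1055.06 → 9.49554×10⁷ J
9.000×10⁴ kJ × 1000 → 9×10⁷ J
43.52 kWh × 3600000 → 1.56672×10⁸ J
Total: 9.49554×10⁷ + 9×10⁷ + 1.56672×10⁸ = 3.41627×10⁸ J
In MJ: 3.41627×10⁸ / 1000000 = 341.627 MJ

341.6 MJ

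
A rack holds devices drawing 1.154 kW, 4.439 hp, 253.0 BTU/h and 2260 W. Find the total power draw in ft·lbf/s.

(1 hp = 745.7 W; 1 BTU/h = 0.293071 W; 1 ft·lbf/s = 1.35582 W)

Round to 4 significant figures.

1.154 kW × 1000 = 1154 W
4.439 hp × 745.7 = 3310.16 W
253.0 BTU/h × 0.293071 = 74.147 W
2260 W (already W)
Combined: 1154 + 3310.16 + 74.147 + 2260 = 6798.31 W
In ft·lbf/s: 6798.31 / 1.35582 = 5014.17 ft·lbf/s

5014 ft·lbf/s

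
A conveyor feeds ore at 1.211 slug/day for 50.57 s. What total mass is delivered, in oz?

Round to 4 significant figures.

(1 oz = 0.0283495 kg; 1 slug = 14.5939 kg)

1.211 slug/day → 2.04551×10⁻⁴ kg/s
m = ṁ × t = 2.04551×10⁻⁴ × 50.57 = 0.0103441 kg
In oz: 0.0103441 / 0.0283495 = 0.364878 oz

0.3649 oz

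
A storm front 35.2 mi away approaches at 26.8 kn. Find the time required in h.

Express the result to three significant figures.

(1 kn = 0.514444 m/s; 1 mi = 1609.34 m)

1.14 h

35.2 mi × 1609.34 = 56648.8 m
26.8 kn × 0.514444 = 13.7871 m/s
t = d / v = 56648.8 m / 13.7871 m/s = 4108.83 s
4108.83 s ÷ (3600 s/h) = 1.14134 h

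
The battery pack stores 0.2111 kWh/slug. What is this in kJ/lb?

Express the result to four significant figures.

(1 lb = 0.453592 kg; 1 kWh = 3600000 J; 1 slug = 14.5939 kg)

0.2111 kWh/slug × 3600000 J/kWh ÷ 14.5939 kg/slug = 52073.8 J/kg
52073.8 J/kg ÷ 1000 J/kJ × 0.453592 kg/lb = 23.6203 kJ/lb

23.62 kJ/lb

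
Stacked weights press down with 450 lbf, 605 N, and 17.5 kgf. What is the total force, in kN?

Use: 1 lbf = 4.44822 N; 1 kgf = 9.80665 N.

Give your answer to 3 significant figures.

2.78 kN

450 lbf × 4.44822 = 2001.7 N
605 N (already N)
17.5 kgf × 9.80665 = 171.616 N
Sum: 2001.7 + 605 + 171.616 = 2778.32 N
In kN: 2778.32 / 1000 = 2.77832 kN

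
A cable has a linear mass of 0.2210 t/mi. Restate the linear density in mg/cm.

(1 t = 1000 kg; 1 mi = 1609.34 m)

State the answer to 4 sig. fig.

1373 mg/cm

0.2210 t/mi × 1000 kg/t ÷ 1609.34 m/mi = 0.137323 kg/m
0.137323 kg/m ÷ 10⁻⁶ kg/mg × 0.01 m/cm = 1373.23 mg/cm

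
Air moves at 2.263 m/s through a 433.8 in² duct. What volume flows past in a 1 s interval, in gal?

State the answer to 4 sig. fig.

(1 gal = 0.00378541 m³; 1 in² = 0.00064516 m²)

167.3 gal

433.8 in² × 0.00064516 → 0.27987 m²
V = v × A × t = 2.263 m/s × 0.27987 m² × 1 s = 0.633346 m³
0.633346 m³ ÷ (0.00378541 m³/gal) = 167.312 gal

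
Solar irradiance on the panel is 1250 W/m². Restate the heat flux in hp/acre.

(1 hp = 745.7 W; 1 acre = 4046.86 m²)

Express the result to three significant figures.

1250 W/m² is already 1250 W/m²
1250 W/m² ÷ 745.7 W/hp × 4046.86 m²/acre = 6783.66 hp/acre

6780 hp/acre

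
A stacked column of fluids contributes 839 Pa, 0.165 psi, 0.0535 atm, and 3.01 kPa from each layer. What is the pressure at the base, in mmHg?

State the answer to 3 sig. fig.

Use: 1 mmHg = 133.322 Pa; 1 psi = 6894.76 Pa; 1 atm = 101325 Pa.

839 Pa (already Pa)
0.165 psi × 6894.76 → 1137.64 Pa
0.0535 atm × 101325 → 5420.89 Pa
3.01 kPa × 1000 → 3010 Pa
Total: 839 + 1137.64 + 5420.89 + 3010 = 10407.5 Pa
In mmHg: 10407.5 / 133.322 = 78.0629 mmHg

78.1 mmHg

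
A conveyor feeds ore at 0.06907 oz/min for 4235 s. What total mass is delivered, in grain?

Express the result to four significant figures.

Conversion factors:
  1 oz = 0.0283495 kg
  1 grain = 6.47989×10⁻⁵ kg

2133 grain

0.06907 oz/min → 3.2635×10⁻⁵ kg/s
m = ṁ × t = 3.2635×10⁻⁵ × 4235 = 0.138209 kg
In grain: 0.138209 / 6.47989×10⁻⁵ = 2132.89 grain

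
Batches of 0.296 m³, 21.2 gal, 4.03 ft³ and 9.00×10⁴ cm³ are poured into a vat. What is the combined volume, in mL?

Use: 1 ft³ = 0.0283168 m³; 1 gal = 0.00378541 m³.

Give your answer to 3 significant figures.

0.296 m³ (already m³)
21.2 gal × 0.00378541 = 0.0802507 m³
4.03 ft³ × 0.0283168 = 0.114117 m³
9.00×10⁴ cm³ × 10⁻⁶ = 0.09 m³
Total: 0.296 + 0.0802507 + 0.114117 + 0.09 = 0.580368 m³
In mL: 0.580368 / 10⁻⁶ = 580368 mL

5.80×10⁵ mL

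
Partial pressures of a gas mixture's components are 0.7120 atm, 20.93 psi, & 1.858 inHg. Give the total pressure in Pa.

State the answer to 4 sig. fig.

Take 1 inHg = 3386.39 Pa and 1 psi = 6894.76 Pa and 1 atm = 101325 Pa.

0.7120 atm × 101325 → 72143.4 Pa
20.93 psi × 6894.76 → 144307 Pa
1.858 inHg × 3386.39 → 6291.91 Pa
Combined: 72143.4 + 144307 + 6291.91 = 222742 Pa

2.227×10⁵ Pa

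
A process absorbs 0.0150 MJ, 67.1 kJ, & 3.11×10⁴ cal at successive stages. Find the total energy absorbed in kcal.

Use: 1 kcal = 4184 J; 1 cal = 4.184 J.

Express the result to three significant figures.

0.0150 MJ × 1000000 → 15000 J
67.1 kJ × 1000 → 67100 J
3.11×10⁴ cal × 4.184 → 130122 J
Total: 15000 + 67100 + 130122 = 212222 J
In kcal: 212222 / 4184 = 50.7223 kcal

50.7 kcal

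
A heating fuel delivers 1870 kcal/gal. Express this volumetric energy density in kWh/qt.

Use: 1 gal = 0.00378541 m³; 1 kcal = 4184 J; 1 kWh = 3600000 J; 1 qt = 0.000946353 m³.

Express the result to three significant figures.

0.543 kWh/qt

1870 kcal/gal × 4184 J/kcal ÷ 0.00378541 m³/gal = 2.0669×10⁹ J/m³
2.0669×10⁹ J/m³ ÷ 3600000 J/kWh × 0.000946353 m³/qt = 0.543338 kWh/qt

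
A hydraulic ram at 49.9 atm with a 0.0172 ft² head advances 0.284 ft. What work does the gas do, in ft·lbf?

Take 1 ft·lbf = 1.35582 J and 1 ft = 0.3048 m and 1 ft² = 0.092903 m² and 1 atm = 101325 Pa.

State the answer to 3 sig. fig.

49.9 atm → 5.05612×10⁶ Pa
0.0172 ft² → 0.00159793 m²
F = P × A = 5.05612×10⁶ × 0.00159793 = 8079.33 N
0.284 ft → 0.0865632 m
W = F × d = 8079.33 × 0.0865632 = 699.373 J
In ft·lbf: 699.373 / 1.35582 = 515.83 ft·lbf

516 ft·lbf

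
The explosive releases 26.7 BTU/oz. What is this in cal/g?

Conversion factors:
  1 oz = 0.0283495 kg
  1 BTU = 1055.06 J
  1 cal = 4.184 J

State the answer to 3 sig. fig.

26.7 BTU/oz × 1055.06 J/BTU ÷ 0.0283495 kg/oz = 993672 J/kg
993672 J/kg ÷ 4.184 J/cal × 0.001 kg/g = 237.493 cal/g

237 cal/g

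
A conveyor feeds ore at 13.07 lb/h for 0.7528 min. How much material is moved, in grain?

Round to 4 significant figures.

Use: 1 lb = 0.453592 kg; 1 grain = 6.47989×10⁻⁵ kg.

13.07 lb/h → 0.00164679 kg/s
0.7528 min → 45.168 s
m = ṁ × t = 0.00164679 × 45.168 = 0.0743822 kg
In grain: 0.0743822 / 6.47989×10⁻⁵ = 1147.89 grain

1148 grain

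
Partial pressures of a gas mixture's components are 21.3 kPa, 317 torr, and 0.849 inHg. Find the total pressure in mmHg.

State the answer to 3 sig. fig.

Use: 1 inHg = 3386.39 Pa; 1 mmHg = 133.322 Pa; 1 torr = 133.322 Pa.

21.3 kPa × 1000 = 21300 Pa
317 torr × 133.322 = 42263.1 Pa
0.849 inHg × 3386.39 = 2875.05 Pa
Combined: 21300 + 42263.1 + 2875.05 = 66438.2 Pa
In mmHg: 66438.2 / 133.322 = 498.329 mmHg

498 mmHg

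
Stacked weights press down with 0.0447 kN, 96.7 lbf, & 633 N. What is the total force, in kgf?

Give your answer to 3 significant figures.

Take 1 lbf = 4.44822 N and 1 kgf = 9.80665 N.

0.0447 kN × 1000 → 44.7 N
96.7 lbf × 4.44822 → 430.143 N
633 N (already N)
Combined: 44.7 + 430.143 + 633 = 1107.84 N
In kgf: 1107.84 / 9.80665 = 112.968 kgf

113 kgf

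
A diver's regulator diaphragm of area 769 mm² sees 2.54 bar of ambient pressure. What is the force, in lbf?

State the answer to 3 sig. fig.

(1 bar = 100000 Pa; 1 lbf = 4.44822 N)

43.9 lbf

2.54 bar × 100000 → 254000 Pa
769 mm² × 10⁻⁶ → 7.69×10⁻⁴ m²
F = P × A = 254000 Pa × 7.69×10⁻⁴ m² = 195.326 N
195.326 N ÷ (4.44822 N/lbf) = 43.911 lbf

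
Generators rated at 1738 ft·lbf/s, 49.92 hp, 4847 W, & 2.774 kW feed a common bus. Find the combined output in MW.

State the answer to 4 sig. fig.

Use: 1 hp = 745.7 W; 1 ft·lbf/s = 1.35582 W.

1738 ft·lbf/s × 1.35582 = 2356.42 W
49.92 hp × 745.7 = 37225.3 W
4847 W (already W)
2.774 kW × 1000 = 2774 W
Sum: 2356.42 + 37225.3 + 4847 + 2774 = 47202.7 W
In MW: 47202.7 / 1000000 = 0.0472027 MW

0.04720 MW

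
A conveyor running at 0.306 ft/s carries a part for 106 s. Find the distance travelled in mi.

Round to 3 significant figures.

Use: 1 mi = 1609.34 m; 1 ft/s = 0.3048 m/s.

0.306 ft/s × 0.3048 → 0.0932688 m/s
d = v × t = 0.0932688 m/s × 106 s = 9.88649 m
9.88649 m ÷ (1609.34 m/mi) = 0.0061432 mi

0.00614 mi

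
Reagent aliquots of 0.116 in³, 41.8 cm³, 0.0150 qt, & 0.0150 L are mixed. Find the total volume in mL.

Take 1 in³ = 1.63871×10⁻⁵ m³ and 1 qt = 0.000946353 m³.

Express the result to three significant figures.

72.9 mL

0.116 in³ × 1.63871×10⁻⁵ = 1.9009×10⁻⁶ m³
41.8 cm³ × 10⁻⁶ = 4.18×10⁻⁵ m³
0.0150 qt × 0.000946353 = 1.41953×10⁻⁵ m³
0.0150 L × 0.001 = 1.5×10⁻⁵ m³
Sum: 1.9009×10⁻⁶ + 4.18×10⁻⁵ + 1.41953×10⁻⁵ + 1.5×10⁻⁵ = 7.28962×10⁻⁵ m³
In mL: 7.28962×10⁻⁵ / 10⁻⁶ = 72.8962 mL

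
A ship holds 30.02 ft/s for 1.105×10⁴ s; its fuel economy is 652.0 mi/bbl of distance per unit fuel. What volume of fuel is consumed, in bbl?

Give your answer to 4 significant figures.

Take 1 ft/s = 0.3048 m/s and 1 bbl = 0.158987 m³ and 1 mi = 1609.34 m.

30.02 ft/s → 9.1501 m/s
d = v × t = 9.1501 × 11050 = 101109 m
652.0 mi/bbl → 6.59985×10⁶ m/m³
V = d / (distance per unit fuel) = 101109 / 6.59985×10⁶ = 0.0153199 m³
In bbl: 0.0153199 / 0.158987 = 0.0963595 bbl

0.09636 bbl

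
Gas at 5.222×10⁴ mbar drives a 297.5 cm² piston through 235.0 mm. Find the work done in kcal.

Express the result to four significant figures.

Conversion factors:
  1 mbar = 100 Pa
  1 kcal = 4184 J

5.222×10⁴ mbar → 5.222×10⁶ Pa
297.5 cm² → 0.02975 m²
F = P × A = 5.222×10⁶ × 0.02975 = 155354 N
235.0 mm → 0.235 m
W = F × d = 155354 × 0.235 = 36508.2 J
In kcal: 36508.2 / 4184 = 8.72567 kcal

8.726 kcal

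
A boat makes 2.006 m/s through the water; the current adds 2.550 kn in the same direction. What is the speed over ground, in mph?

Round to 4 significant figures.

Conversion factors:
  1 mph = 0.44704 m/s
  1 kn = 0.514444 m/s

2.006 m/s (already m/s)
2.550 kn × 0.514444 = 1.31183 m/s
Total: 2.006 + 1.31183 = 3.31783 m/s
In mph: 3.31783 / 0.44704 = 7.42177 mph

7.422 mph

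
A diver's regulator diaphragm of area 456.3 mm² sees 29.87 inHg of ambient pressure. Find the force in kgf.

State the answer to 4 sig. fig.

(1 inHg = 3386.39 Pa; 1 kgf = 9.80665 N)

4.707 kgf

29.87 inHg × 3386.39 = 101151 Pa
456.3 mm² × 10⁻⁶ = 4.563×10⁻⁴ m²
F = P × A = 101151 Pa × 4.563×10⁻⁴ m² = 46.1552 N
46.1552 N ÷ (9.80665 N/kgf) = 4.70652 kgf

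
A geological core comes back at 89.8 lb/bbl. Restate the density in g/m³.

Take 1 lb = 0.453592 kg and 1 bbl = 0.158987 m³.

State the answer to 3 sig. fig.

89.8 lb/bbl × 0.453592 kg/lb ÷ 0.158987 m³/bbl = 256.201 kg/m³
256.201 kg/m³ ÷ 0.001 kg/g = 256201 g/m³

2.56×10⁵ g/m³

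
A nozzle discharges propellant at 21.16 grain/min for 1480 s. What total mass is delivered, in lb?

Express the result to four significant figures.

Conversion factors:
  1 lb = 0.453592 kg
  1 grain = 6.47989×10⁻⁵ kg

0.07456 lb

21.16 grain/min → 2.28524×10⁻⁵ kg/s
m = ṁ × t = 2.28524×10⁻⁵ × 1480 = 0.0338216 kg
In lb: 0.0338216 / 0.453592 = 0.0745639 lb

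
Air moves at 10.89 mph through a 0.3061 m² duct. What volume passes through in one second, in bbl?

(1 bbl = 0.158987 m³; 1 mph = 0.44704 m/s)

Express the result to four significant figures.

10.89 mph × 0.44704 → 4.86827 m/s
V = v × A × t = 4.86827 m/s × 0.3061 m² × 1 s = 1.49018 m³
1.49018 m³ ÷ (0.158987 m³/bbl) = 9.37297 bbl

9.373 bbl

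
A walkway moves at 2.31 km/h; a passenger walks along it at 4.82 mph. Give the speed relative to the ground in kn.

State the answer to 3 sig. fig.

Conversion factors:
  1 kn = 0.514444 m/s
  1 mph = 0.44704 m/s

5.44 kn

2.31 km/h × (1/3.6) → 0.641667 m/s
4.82 mph × 0.44704 → 2.15473 m/s
Sum: 0.641667 + 2.15473 = 2.7964 m/s
In kn: 2.7964 / 0.514444 = 5.43577 kn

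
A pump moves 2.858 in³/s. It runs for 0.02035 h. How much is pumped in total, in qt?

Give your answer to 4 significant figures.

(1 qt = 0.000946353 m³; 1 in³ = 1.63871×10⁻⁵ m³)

2.858 in³/s → 4.68343×10⁻⁵ m³/s
0.02035 h → 73.26 s
V = Q × t = 4.68343×10⁻⁵ × 73.26 = 0.00343108 m³
In qt: 0.00343108 / 0.000946353 = 3.62558 qt

3.626 qt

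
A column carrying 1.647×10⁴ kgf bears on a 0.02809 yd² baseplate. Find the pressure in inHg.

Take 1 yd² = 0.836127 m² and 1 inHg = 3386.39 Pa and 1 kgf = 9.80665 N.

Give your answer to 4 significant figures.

2031 inHg

1.647×10⁴ kgf × 9.80665 → 161516 N
0.02809 yd² × 0.836127 → 0.0234868 m²
P = F / A = 161516 N / 0.0234868 m² = 6.87688×10⁶ Pa
6.87688×10⁶ Pa ÷ (3386.39 Pa/inHg) = 2030.74 inHg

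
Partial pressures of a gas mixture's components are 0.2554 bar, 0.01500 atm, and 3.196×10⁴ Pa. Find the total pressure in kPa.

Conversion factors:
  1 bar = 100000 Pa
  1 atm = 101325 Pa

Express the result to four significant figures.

0.2554 bar × 100000 = 25540 Pa
0.01500 atm × 101325 = 1519.88 Pa
3.196×10⁴ Pa (already Pa)
Total: 25540 + 1519.88 + 31960 = 59019.9 Pa
In kPa: 59019.9 / 1000 = 59.0199 kPa

59.02 kPa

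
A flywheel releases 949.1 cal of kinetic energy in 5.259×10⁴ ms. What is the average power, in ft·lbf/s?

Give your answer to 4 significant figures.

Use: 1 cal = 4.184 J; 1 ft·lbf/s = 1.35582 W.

55.69 ft·lbf/s

949.1 cal × 4.184 → 3971.03 J
5.259×10⁴ ms × 0.001 → 52.59 s
P = E / t = 3971.03 J / 52.59 s = 75.5092 W
75.5092 W ÷ (1.35582 W/ft·lbf/s) = 55.6926 ft·lbf/s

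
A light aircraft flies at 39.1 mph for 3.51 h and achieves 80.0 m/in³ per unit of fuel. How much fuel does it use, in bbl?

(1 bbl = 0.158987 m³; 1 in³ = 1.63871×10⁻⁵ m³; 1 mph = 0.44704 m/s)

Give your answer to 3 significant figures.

39.1 mph → 17.4793 m/s
3.51 h → 12636 s
d = v × t = 17.4793 × 12636 = 220868 m
80.0 m/in³ → 4.88189×10⁶ m/m³
V = d / (distance per unit fuel) = 220868 / 4.88189×10⁶ = 0.0452423 m³
In bbl: 0.0452423 / 0.158987 = 0.284566 bbl

0.285 bbl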